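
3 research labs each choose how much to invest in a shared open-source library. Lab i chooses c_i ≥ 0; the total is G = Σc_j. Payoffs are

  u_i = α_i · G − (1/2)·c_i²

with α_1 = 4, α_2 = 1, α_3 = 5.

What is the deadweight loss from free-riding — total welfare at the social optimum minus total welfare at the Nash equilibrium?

Lab i's FOC: ∂u_i/∂c_i = α_i − c_i = 0, so c_i* = α_i.
NE contributions = (4, 1, 5); G = 10.
W^NE = (Σα)·G − ½Σα_i² = 10² − ½·42 = 79.
Planner sets c_i = Σα_j = 10 for every i, so G^SO = 3·10 = 30.
W^SO = (Σα)·G^SO − ½·3·(Σα)² = (3/2)·10² = 150.
Deadweight loss = W^SO − W^NE = 71.

71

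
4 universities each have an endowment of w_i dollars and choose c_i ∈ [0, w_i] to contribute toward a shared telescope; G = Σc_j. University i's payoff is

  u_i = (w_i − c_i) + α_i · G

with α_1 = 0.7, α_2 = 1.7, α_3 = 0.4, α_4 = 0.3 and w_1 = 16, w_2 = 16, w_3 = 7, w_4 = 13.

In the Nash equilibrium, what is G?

16

∂u_i/∂c_i = α_i − 1, so university i contributes w_i if α_i > 1, else 0.
α_i > 1 for i ∈ {2}; NE contributions (0, 16, 0, 0), G = 16.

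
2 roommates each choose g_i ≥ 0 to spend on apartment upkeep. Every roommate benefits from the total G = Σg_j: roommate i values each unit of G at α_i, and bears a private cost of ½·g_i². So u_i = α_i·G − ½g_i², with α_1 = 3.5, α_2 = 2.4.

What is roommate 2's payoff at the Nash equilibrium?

11.28

Roommate i's FOC: ∂u_i/∂g_i = α_i − g_i = 0, so g_i* = α_i.
NE contributions = (3.5, 2.4); G = 5.9.
u_2 = α_2·G − ½·(g_2)² = 2.4·5.9 − ½·2.4² = 11.28.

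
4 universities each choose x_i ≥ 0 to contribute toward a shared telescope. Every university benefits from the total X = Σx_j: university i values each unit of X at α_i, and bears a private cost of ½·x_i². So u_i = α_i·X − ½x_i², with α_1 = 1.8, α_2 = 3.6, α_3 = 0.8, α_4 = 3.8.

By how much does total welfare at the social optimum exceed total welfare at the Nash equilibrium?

University i's FOC: ∂u_i/∂x_i = α_i − x_i = 0, so x_i* = α_i.
NE contributions = (1.8, 3.6, 0.8, 3.8); X = 10.
W^NE = (Σα)·X − ½Σα_i² = 10² − ½·31.28 = 84.36.
Planner sets x_i = Σα_j = 10 for every i, so X^SO = 4·10 = 40.
W^SO = (Σα)·X^SO − ½·4·(Σα)² = (4/2)·10² = 200.
Deadweight loss = W^SO − W^NE = 115.64.

115.64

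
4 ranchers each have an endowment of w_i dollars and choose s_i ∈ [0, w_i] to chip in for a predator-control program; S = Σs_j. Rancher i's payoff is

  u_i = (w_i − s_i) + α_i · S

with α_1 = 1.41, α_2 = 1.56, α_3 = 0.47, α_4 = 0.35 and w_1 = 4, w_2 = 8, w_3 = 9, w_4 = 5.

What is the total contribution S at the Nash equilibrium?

∂u_i/∂s_i = α_i − 1, so rancher i contributes w_i if α_i > 1, else 0.
α_i > 1 for i ∈ {1, 2}; NE contributions (4, 8, 0, 0), S = 12.

12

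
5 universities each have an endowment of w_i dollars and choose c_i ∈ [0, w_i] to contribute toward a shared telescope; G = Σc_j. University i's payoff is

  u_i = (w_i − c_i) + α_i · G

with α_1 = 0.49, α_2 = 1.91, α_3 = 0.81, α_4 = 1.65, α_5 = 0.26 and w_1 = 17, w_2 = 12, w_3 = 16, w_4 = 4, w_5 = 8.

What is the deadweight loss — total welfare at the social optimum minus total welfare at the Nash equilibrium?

∂u_i/∂c_i = α_i − 1, so university i contributes w_i if α_i > 1, else 0.
α_i > 1 for i ∈ {2, 4}; NE contributions (0, 12, 0, 4, 0), G = 16.
W^NE = Σw_i − G^NE + (Σα_i)·G^NE = 57 + 4.12·16 = 122.92.
Planner: ∂(Σu_j)/∂c_i = Σα_j − 1 = 4.12 > 0, so everyone contributes w_i; G^SO = 57, W^SO = 57 + 4.12·57 = 291.84.
Deadweight loss = 168.92.

168.92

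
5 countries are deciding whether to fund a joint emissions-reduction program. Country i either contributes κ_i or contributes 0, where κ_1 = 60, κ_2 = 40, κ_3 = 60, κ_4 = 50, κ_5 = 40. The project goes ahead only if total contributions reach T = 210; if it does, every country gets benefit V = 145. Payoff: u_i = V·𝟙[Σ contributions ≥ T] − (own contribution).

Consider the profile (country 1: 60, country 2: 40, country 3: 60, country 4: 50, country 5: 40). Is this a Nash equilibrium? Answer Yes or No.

Total = 250 ≥ 210: provided.
Country 1 (pledges 60, payoff 85): dropping to 0 → total 190, payoff 0. No gain.
Country 2 (pledges 40, payoff 105): dropping to 0 → total 210, payoff 145. Profitable deviation.

No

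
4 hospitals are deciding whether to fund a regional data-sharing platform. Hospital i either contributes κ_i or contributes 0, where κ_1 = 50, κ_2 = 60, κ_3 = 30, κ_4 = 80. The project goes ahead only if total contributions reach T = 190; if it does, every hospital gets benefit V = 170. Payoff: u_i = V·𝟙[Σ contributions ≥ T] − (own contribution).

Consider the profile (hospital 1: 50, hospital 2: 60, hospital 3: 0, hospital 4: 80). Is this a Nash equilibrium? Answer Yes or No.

Yes

Total = 190 ≥ 190: provided.
Hospital 1 (pledges 50, payoff 120): dropping to 0 → total 140, payoff 0. No gain.
Hospital 2 (pledges 60, payoff 110): dropping to 0 → total 130, payoff 0. No gain.
Hospital 3 (pledges 0, payoff 170): pledging 30 → total 220, payoff 140. No gain.
Hospital 4 (pledges 80, payoff 90): dropping to 0 → total 110, payoff 0. No gain.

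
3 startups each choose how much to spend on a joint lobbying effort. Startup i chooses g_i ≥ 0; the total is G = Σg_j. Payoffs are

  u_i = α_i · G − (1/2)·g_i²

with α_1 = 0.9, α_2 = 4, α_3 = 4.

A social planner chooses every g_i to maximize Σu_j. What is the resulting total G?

26.7

Planner FOC: ∂(Σu_j)/∂g_i = (Σα_j) − g_i = 0, so g_i^SO = Σα_j = 8.9 for every i; G^SO = 26.7.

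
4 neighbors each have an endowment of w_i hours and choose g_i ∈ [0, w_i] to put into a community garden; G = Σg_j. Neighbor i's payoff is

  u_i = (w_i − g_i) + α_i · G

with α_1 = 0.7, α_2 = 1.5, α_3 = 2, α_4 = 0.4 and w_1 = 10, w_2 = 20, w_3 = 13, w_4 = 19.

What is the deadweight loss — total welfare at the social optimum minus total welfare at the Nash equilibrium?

∂u_i/∂g_i = α_i − 1, so neighbor i contributes w_i if α_i > 1, else 0.
α_i > 1 for i ∈ {2, 3}; NE contributions (0, 20, 13, 0), G = 33.
W^NE = Σw_i − G^NE + (Σα_i)·G^NE = 62 + 3.6·33 = 180.8.
Planner: ∂(Σu_j)/∂g_i = Σα_j − 1 = 3.6 > 0, so everyone contributes w_i; G^SO = 62, W^SO = 62 + 3.6·62 = 285.2.
Deadweight loss = 104.4.

104.4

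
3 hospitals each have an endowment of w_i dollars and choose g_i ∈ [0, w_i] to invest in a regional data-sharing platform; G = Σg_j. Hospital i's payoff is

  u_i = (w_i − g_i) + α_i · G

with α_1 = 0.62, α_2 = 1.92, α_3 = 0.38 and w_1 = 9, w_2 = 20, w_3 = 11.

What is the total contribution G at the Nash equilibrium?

20

∂u_i/∂g_i = α_i − 1, so hospital i contributes w_i if α_i > 1, else 0.
α_i > 1 for i ∈ {2}; NE contributions (0, 20, 0), G = 20.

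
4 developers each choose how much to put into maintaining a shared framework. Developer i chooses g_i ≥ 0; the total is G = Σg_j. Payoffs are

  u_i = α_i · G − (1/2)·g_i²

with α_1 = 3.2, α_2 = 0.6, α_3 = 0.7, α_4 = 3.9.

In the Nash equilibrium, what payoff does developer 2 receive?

4.86

Developer i's FOC: ∂u_i/∂g_i = α_i − g_i = 0, so g_i* = α_i.
NE contributions = (3.2, 0.6, 0.7, 3.9); G = 8.4.
u_2 = α_2·G − ½·(g_2)² = 0.6·8.4 − ½·0.6² = 4.86.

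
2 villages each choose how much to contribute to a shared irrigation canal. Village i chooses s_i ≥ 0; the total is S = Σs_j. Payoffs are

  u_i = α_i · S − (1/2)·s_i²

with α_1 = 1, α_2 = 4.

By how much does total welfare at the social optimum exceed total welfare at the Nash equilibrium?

Village i's FOC: ∂u_i/∂s_i = α_i − s_i = 0, so s_i* = α_i.
NE contributions = (1, 4); S = 5.
W^NE = (Σα)·S − ½Σα_i² = 5² − ½·17 = 16.5.
Planner sets s_i = Σα_j = 5 for every i, so S^SO = 2·5 = 10.
W^SO = (Σα)·S^SO − ½·2·(Σα)² = (2/2)·5² = 25.
Deadweight loss = W^SO − W^NE = 8.5.

8.5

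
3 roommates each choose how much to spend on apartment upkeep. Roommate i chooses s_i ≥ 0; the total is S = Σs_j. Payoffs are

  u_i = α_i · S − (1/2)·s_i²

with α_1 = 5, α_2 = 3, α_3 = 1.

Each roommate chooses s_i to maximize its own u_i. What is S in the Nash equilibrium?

9

Roommate i's FOC: ∂u_i/∂s_i = α_i − s_i = 0, so s_i* = α_i.
NE contributions = (5, 3, 1); S = 9.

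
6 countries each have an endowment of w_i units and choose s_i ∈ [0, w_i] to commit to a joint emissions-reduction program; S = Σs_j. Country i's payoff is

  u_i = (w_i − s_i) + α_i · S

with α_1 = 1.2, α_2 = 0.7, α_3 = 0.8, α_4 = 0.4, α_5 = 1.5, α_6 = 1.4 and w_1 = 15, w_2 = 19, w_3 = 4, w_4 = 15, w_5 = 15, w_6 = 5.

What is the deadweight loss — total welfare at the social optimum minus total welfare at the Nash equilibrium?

∂u_i/∂s_i = α_i − 1, so country i contributes w_i if α_i > 1, else 0.
α_i > 1 for i ∈ {1, 5, 6}; NE contributions (15, 0, 0, 0, 15, 5), S = 35.
W^NE = Σw_i − S^NE + (Σα_i)·S^NE = 73 + 5·35 = 248.
Planner: ∂(Σu_j)/∂s_i = Σα_j − 1 = 5 > 0, so everyone contributes w_i; S^SO = 73, W^SO = 73 + 5·73 = 438.
Deadweight loss = 190.

190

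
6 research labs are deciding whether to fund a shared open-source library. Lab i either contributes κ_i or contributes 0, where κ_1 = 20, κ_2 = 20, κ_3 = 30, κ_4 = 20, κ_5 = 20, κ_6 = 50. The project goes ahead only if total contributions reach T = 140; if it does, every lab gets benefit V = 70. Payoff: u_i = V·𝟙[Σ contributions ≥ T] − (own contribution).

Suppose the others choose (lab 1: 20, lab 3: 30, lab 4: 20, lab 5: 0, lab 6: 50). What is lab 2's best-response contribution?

Others' total = 120. Contributing 20 brings total to 140 ≥ 140: gain V − κ_2 = 50.
Best response: 20.

20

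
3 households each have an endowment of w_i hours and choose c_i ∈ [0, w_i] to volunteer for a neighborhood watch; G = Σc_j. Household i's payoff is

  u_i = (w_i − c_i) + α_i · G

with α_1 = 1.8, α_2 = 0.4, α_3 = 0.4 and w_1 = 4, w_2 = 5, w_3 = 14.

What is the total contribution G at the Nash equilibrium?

4

∂u_i/∂c_i = α_i − 1, so household i contributes w_i if α_i > 1, else 0.
α_i > 1 for i ∈ {1}; NE contributions (4, 0, 0), G = 4.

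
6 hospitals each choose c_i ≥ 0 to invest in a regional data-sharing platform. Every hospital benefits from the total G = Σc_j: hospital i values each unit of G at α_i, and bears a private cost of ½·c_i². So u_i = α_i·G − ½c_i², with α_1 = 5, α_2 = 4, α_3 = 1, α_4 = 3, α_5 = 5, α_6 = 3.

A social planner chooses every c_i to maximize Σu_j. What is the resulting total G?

126

Planner FOC: ∂(Σu_j)/∂c_i = (Σα_j) − c_i = 0, so c_i^SO = Σα_j = 21 for every i; G^SO = 126.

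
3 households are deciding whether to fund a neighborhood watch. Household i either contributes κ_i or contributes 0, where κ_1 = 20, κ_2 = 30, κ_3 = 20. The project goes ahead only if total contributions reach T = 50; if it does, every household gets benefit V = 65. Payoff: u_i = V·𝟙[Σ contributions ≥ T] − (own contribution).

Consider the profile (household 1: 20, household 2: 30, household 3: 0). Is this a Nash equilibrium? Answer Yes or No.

Yes

Total = 50 ≥ 50: provided.
Household 1 (pledges 20, payoff 45): dropping to 0 → total 30, payoff 0. No gain.
Household 2 (pledges 30, payoff 35): dropping to 0 → total 20, payoff 0. No gain.
Household 3 (pledges 0, payoff 65): pledging 20 → total 70, payoff 45. No gain.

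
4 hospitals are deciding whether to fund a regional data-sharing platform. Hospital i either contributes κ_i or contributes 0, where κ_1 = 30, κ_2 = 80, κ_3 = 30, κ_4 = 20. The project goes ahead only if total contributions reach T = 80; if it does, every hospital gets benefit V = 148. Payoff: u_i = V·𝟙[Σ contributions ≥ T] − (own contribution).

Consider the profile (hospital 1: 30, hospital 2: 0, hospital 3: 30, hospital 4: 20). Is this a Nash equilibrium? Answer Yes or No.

Total = 80 ≥ 80: provided.
Hospital 1 (pledges 30, payoff 118): dropping to 0 → total 50, payoff 0. No gain.
Hospital 2 (pledges 0, payoff 148): pledging 80 → total 160, payoff 68. No gain.
Hospital 3 (pledges 30, payoff 118): dropping to 0 → total 50, payoff 0. No gain.
Hospital 4 (pledges 20, payoff 128): dropping to 0 → total 60, payoff 0. No gain.

Yes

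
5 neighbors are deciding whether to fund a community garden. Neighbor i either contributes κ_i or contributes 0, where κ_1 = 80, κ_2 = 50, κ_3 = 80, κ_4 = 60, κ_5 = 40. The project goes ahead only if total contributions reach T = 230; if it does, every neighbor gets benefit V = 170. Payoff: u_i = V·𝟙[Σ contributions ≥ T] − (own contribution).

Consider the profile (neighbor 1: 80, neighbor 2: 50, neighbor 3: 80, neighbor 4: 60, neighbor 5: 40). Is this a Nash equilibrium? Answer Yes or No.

No

Total = 310 ≥ 230: provided.
Neighbor 1 (pledges 80, payoff 90): dropping to 0 → total 230, payoff 170. Profitable deviation.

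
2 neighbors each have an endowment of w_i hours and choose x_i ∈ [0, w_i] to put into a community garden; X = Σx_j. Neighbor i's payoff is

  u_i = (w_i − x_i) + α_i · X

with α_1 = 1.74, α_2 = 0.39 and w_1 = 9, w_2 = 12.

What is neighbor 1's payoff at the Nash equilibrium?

∂u_i/∂x_i = α_i − 1, so neighbor i contributes w_i if α_i > 1, else 0.
α_i > 1 for i ∈ {1}; NE contributions (9, 0), X = 9.
u_1 = (9 − 9) + 1.74·9 = 15.66.

15.66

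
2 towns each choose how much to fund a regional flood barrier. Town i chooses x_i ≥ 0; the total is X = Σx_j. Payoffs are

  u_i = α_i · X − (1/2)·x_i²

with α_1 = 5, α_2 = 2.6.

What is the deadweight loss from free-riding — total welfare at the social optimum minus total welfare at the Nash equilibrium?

15.88

Town i's FOC: ∂u_i/∂x_i = α_i − x_i = 0, so x_i* = α_i.
NE contributions = (5, 2.6); X = 7.6.
W^NE = (Σα)·X − ½Σα_i² = 7.6² − ½·31.76 = 41.88.
Planner sets x_i = Σα_j = 7.6 for every i, so X^SO = 2·7.6 = 15.2.
W^SO = (Σα)·X^SO − ½·2·(Σα)² = (2/2)·7.6² = 57.76.
Deadweight loss = W^SO − W^NE = 15.88.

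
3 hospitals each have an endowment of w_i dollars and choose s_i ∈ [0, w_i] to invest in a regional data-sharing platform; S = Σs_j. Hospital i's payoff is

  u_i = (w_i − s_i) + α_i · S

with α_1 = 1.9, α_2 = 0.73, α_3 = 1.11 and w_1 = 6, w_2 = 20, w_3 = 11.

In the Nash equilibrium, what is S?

17

∂u_i/∂s_i = α_i − 1, so hospital i contributes w_i if α_i > 1, else 0.
α_i > 1 for i ∈ {1, 3}; NE contributions (6, 0, 11), S = 17.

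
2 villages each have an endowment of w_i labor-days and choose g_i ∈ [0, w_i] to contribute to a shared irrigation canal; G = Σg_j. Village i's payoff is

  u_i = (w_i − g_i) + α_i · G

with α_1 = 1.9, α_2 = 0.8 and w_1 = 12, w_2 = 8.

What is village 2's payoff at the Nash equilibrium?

17.6

∂u_i/∂g_i = α_i − 1, so village i contributes w_i if α_i > 1, else 0.
α_i > 1 for i ∈ {1}; NE contributions (12, 0), G = 12.
u_2 = (8 − 0) + 0.8·12 = 17.6.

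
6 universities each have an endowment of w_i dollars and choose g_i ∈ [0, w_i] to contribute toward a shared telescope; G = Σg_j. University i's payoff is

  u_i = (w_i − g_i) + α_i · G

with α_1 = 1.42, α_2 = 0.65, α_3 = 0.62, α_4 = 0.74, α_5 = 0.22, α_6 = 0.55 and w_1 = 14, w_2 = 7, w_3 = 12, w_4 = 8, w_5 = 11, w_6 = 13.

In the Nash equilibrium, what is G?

14

∂u_i/∂g_i = α_i − 1, so university i contributes w_i if α_i > 1, else 0.
α_i > 1 for i ∈ {1}; NE contributions (14, 0, 0, 0, 0, 0), G = 14.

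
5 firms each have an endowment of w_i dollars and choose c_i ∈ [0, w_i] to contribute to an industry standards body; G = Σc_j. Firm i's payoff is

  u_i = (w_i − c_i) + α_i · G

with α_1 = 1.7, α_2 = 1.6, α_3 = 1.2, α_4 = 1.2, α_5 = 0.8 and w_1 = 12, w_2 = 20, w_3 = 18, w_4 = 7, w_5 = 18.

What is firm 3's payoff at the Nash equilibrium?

68.4

∂u_i/∂c_i = α_i − 1, so firm i contributes w_i if α_i > 1, else 0.
α_i > 1 for i ∈ {1, 2, 3, 4}; NE contributions (12, 20, 18, 7, 0), G = 57.
u_3 = (18 − 18) + 1.2·57 = 68.4.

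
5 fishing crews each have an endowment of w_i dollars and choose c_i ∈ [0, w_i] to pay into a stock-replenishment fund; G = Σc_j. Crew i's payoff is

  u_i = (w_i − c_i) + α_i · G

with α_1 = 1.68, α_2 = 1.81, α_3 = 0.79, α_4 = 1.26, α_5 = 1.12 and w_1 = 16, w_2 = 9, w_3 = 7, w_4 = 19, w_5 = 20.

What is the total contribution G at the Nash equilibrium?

∂u_i/∂c_i = α_i − 1, so crew i contributes w_i if α_i > 1, else 0.
α_i > 1 for i ∈ {1, 2, 4, 5}; NE contributions (16, 9, 0, 19, 20), G = 64.

64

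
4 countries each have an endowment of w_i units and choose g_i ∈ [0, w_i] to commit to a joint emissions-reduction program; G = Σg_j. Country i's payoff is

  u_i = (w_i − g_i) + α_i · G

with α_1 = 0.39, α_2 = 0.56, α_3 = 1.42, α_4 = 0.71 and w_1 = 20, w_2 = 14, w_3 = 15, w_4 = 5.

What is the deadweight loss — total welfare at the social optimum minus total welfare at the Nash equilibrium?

81.12

∂u_i/∂g_i = α_i − 1, so country i contributes w_i if α_i > 1, else 0.
α_i > 1 for i ∈ {3}; NE contributions (0, 0, 15, 0), G = 15.
W^NE = Σw_i − G^NE + (Σα_i)·G^NE = 54 + 2.08·15 = 85.2.
Planner: ∂(Σu_j)/∂g_i = Σα_j − 1 = 2.08 > 0, so everyone contributes w_i; G^SO = 54, W^SO = 54 + 2.08·54 = 166.32.
Deadweight loss = 81.12.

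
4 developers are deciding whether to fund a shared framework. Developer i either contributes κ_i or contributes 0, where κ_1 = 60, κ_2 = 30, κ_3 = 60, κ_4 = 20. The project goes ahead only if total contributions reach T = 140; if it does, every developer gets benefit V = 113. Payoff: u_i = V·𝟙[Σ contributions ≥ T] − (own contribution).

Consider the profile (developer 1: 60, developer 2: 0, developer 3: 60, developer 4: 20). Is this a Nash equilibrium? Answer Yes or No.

Yes

Total = 140 ≥ 140: provided.
Developer 1 (pledges 60, payoff 53): dropping to 0 → total 80, payoff 0. No gain.
Developer 2 (pledges 0, payoff 113): pledging 30 → total 170, payoff 83. No gain.
Developer 3 (pledges 60, payoff 53): dropping to 0 → total 80, payoff 0. No gain.
Developer 4 (pledges 20, payoff 93): dropping to 0 → total 120, payoff 0. No gain.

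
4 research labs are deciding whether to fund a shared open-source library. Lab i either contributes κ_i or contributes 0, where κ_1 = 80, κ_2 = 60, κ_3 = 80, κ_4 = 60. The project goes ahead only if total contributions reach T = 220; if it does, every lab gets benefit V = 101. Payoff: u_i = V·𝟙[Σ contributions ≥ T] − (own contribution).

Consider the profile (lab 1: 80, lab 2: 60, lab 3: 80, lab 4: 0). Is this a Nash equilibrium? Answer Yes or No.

Total = 220 ≥ 220: provided.
Lab 1 (pledges 80, payoff 21): dropping to 0 → total 140, payoff 0. No gain.
Lab 2 (pledges 60, payoff 41): dropping to 0 → total 160, payoff 0. No gain.
Lab 3 (pledges 80, payoff 21): dropping to 0 → total 140, payoff 0. No gain.
Lab 4 (pledges 0, payoff 101): pledging 60 → total 280, payoff 41. No gain.

Yes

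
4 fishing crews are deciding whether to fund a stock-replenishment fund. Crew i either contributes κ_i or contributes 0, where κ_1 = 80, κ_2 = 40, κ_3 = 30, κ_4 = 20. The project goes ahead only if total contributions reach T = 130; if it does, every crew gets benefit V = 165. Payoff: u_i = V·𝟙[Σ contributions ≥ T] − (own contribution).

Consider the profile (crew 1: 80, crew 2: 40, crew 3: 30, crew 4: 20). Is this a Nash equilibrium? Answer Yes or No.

No

Total = 170 ≥ 130: provided.
Crew 1 (pledges 80, payoff 85): dropping to 0 → total 90, payoff 0. No gain.
Crew 2 (pledges 40, payoff 125): dropping to 0 → total 130, payoff 165. Profitable deviation.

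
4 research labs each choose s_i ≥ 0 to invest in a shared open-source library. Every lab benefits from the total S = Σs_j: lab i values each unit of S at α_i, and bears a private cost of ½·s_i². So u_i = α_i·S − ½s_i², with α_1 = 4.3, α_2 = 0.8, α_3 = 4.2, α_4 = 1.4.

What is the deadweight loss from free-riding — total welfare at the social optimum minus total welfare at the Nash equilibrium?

Lab i's FOC: ∂u_i/∂s_i = α_i − s_i = 0, so s_i* = α_i.
NE contributions = (4.3, 0.8, 4.2, 1.4); S = 10.7.
W^NE = (Σα)·S − ½Σα_i² = 10.7² − ½·38.73 = 95.125.
Planner sets s_i = Σα_j = 10.7 for every i, so S^SO = 4·10.7 = 42.8.
W^SO = (Σα)·S^SO − ½·4·(Σα)² = (4/2)·10.7² = 228.98.
Deadweight loss = W^SO − W^NE = 133.855.

133.855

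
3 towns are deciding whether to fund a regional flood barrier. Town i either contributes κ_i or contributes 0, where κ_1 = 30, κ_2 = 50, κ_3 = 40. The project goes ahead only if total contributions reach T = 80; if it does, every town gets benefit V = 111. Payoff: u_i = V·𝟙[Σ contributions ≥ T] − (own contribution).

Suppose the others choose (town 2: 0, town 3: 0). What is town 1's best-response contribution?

0

Others' total = 0. Even contributing 30 gives 30 < 80: no benefit either way.
Best response: 0.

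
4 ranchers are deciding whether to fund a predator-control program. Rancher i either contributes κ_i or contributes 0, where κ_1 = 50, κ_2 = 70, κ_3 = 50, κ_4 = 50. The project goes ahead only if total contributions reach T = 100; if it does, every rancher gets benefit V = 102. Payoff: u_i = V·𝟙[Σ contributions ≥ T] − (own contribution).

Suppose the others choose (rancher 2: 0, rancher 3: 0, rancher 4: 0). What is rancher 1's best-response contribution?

Others' total = 0. Even contributing 50 gives 50 < 100: no benefit either way.
Best response: 0.

0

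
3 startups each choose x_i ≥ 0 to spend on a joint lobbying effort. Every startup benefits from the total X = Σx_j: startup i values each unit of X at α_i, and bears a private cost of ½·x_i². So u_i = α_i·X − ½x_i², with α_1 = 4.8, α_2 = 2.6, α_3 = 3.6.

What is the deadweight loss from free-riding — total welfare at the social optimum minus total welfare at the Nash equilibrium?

81.88

Startup i's FOC: ∂u_i/∂x_i = α_i − x_i = 0, so x_i* = α_i.
NE contributions = (4.8, 2.6, 3.6); X = 11.
W^NE = (Σα)·X − ½Σα_i² = 11² − ½·42.76 = 99.62.
Planner sets x_i = Σα_j = 11 for every i, so X^SO = 3·11 = 33.
W^SO = (Σα)·X^SO − ½·3·(Σα)² = (3/2)·11² = 181.5.
Deadweight loss = W^SO − W^NE = 81.88.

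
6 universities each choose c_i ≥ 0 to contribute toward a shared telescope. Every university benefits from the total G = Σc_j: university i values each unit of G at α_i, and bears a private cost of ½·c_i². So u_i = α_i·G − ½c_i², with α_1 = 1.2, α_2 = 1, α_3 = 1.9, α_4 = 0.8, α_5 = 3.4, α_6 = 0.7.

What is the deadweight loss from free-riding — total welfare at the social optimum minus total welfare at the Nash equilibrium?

University i's FOC: ∂u_i/∂c_i = α_i − c_i = 0, so c_i* = α_i.
NE contributions = (1.2, 1, 1.9, 0.8, 3.4, 0.7); G = 9.
W^NE = (Σα)·G − ½Σα_i² = 9² − ½·18.74 = 71.63.
Planner sets c_i = Σα_j = 9 for every i, so G^SO = 6·9 = 54.
W^SO = (Σα)·G^SO − ½·6·(Σα)² = (6/2)·9² = 243.
Deadweight loss = W^SO − W^NE = 171.37.

171.37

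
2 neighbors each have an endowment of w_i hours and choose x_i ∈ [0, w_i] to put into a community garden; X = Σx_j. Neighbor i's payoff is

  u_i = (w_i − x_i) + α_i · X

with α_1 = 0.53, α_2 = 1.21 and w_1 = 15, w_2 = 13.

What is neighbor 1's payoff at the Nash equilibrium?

21.89

∂u_i/∂x_i = α_i − 1, so neighbor i contributes w_i if α_i > 1, else 0.
α_i > 1 for i ∈ {2}; NE contributions (0, 13), X = 13.
u_1 = (15 − 0) + 0.53·13 = 21.89.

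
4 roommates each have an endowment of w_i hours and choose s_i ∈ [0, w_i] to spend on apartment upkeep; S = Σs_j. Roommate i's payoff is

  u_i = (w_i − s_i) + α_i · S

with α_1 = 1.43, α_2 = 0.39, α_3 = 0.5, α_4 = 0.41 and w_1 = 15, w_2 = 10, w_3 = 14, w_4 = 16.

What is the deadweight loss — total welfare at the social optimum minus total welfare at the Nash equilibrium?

69.2

∂u_i/∂s_i = α_i − 1, so roommate i contributes w_i if α_i > 1, else 0.
α_i > 1 for i ∈ {1}; NE contributions (15, 0, 0, 0), S = 15.
W^NE = Σw_i − S^NE + (Σα_i)·S^NE = 55 + 1.73·15 = 80.95.
Planner: ∂(Σu_j)/∂s_i = Σα_j − 1 = 1.73 > 0, so everyone contributes w_i; S^SO = 55, W^SO = 55 + 1.73·55 = 150.15.
Deadweight loss = 69.2.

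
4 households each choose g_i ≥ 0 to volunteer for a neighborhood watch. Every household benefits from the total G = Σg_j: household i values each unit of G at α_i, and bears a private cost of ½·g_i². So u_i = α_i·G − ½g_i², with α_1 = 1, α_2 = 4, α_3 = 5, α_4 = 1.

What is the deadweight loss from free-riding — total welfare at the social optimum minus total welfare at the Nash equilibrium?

142.5

Household i's FOC: ∂u_i/∂g_i = α_i − g_i = 0, so g_i* = α_i.
NE contributions = (1, 4, 5, 1); G = 11.
W^NE = (Σα)·G − ½Σα_i² = 11² − ½·43 = 99.5.
Planner sets g_i = Σα_j = 11 for every i, so G^SO = 4·11 = 44.
W^SO = (Σα)·G^SO − ½·4·(Σα)² = (4/2)·11² = 242.
Deadweight loss = W^SO − W^NE = 142.5.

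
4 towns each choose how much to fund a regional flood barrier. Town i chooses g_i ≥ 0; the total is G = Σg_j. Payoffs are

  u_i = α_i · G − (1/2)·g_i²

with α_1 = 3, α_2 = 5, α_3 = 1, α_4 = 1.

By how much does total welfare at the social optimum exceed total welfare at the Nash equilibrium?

Town i's FOC: ∂u_i/∂g_i = α_i − g_i = 0, so g_i* = α_i.
NE contributions = (3, 5, 1, 1); G = 10.
W^NE = (Σα)·G − ½Σα_i² = 10² − ½·36 = 82.
Planner sets g_i = Σα_j = 10 for every i, so G^SO = 4·10 = 40.
W^SO = (Σα)·G^SO − ½·4·(Σα)² = (4/2)·10² = 200.
Deadweight loss = W^SO − W^NE = 118.

118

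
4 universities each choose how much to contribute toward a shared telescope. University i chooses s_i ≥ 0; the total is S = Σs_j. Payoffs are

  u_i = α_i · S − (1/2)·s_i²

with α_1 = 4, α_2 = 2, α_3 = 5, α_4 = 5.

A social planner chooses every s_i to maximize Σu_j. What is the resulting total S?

Planner FOC: ∂(Σu_j)/∂s_i = (Σα_j) − s_i = 0, so s_i^SO = Σα_j = 16 for every i; S^SO = 64.

64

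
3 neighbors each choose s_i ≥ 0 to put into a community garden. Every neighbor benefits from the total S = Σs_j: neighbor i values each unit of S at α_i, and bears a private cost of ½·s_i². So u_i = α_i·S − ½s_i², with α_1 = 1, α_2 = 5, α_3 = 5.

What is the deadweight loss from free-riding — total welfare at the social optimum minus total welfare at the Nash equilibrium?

86

Neighbor i's FOC: ∂u_i/∂s_i = α_i − s_i = 0, so s_i* = α_i.
NE contributions = (1, 5, 5); S = 11.
W^NE = (Σα)·S − ½Σα_i² = 11² − ½·51 = 95.5.
Planner sets s_i = Σα_j = 11 for every i, so S^SO = 3·11 = 33.
W^SO = (Σα)·S^SO − ½·3·(Σα)² = (3/2)·11² = 181.5.
Deadweight loss = W^SO − W^NE = 86.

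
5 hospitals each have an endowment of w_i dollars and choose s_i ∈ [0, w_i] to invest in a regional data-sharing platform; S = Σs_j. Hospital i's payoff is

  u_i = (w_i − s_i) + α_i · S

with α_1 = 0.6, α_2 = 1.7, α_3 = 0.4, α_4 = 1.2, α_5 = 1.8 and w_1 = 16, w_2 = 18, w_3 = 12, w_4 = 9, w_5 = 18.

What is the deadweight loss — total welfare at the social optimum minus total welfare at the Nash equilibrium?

131.6

∂u_i/∂s_i = α_i − 1, so hospital i contributes w_i if α_i > 1, else 0.
α_i > 1 for i ∈ {2, 4, 5}; NE contributions (0, 18, 0, 9, 18), S = 45.
W^NE = Σw_i − S^NE + (Σα_i)·S^NE = 73 + 4.7·45 = 284.5.
Planner: ∂(Σu_j)/∂s_i = Σα_j − 1 = 4.7 > 0, so everyone contributes w_i; S^SO = 73, W^SO = 73 + 4.7·73 = 416.1.
Deadweight loss = 131.6.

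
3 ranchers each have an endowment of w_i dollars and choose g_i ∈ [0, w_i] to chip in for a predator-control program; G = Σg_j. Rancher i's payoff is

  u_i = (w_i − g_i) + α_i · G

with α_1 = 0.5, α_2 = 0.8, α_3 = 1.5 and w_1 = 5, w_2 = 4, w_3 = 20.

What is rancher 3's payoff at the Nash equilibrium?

∂u_i/∂g_i = α_i − 1, so rancher i contributes w_i if α_i > 1, else 0.
α_i > 1 for i ∈ {3}; NE contributions (0, 0, 20), G = 20.
u_3 = (20 − 20) + 1.5·20 = 30.

30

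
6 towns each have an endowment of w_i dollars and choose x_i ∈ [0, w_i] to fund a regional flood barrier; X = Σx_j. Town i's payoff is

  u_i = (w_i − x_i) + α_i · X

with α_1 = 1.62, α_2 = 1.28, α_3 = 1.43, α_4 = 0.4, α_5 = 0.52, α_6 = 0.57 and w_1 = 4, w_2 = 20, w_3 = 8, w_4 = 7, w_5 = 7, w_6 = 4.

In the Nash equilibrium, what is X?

∂u_i/∂x_i = α_i − 1, so town i contributes w_i if α_i > 1, else 0.
α_i > 1 for i ∈ {1, 2, 3}; NE contributions (4, 20, 8, 0, 0, 0), X = 32.

32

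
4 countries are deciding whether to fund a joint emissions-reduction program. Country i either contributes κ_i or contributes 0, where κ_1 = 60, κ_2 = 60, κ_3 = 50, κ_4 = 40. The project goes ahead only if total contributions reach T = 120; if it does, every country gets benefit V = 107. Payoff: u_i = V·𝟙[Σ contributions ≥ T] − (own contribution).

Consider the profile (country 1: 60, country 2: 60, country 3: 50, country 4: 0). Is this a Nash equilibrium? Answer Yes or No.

No

Total = 170 ≥ 120: provided.
Country 1 (pledges 60, payoff 47): dropping to 0 → total 110, payoff 0. No gain.
Country 2 (pledges 60, payoff 47): dropping to 0 → total 110, payoff 0. No gain.
Country 3 (pledges 50, payoff 57): dropping to 0 → total 120, payoff 107. Profitable deviation.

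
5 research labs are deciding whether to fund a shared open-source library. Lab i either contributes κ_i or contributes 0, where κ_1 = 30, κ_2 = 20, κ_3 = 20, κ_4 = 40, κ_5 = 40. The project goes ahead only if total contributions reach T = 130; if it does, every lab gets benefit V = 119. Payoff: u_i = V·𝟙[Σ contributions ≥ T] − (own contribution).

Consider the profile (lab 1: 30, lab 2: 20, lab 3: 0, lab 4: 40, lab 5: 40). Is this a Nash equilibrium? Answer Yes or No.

Total = 130 ≥ 130: provided.
Lab 1 (pledges 30, payoff 89): dropping to 0 → total 100, payoff 0. No gain.
Lab 2 (pledges 20, payoff 99): dropping to 0 → total 110, payoff 0. No gain.
Lab 3 (pledges 0, payoff 119): pledging 20 → total 150, payoff 99. No gain.
Lab 4 (pledges 40, payoff 79): dropping to 0 → total 90, payoff 0. No gain.
Lab 5 (pledges 40, payoff 79): dropping to 0 → total 90, payoff 0. No gain.

Yes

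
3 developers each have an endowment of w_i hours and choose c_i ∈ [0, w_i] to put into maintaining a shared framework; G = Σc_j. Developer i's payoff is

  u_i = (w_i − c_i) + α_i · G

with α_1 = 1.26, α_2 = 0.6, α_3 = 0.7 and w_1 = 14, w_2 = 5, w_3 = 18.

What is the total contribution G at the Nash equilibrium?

14

∂u_i/∂c_i = α_i − 1, so developer i contributes w_i if α_i > 1, else 0.
α_i > 1 for i ∈ {1}; NE contributions (14, 0, 0), G = 14.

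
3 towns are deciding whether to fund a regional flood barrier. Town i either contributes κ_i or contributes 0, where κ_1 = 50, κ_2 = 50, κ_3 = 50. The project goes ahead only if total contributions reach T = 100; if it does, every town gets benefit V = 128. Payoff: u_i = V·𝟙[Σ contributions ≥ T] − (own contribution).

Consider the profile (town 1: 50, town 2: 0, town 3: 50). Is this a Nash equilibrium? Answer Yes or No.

Total = 100 ≥ 100: provided.
Town 1 (pledges 50, payoff 78): dropping to 0 → total 50, payoff 0. No gain.
Town 2 (pledges 0, payoff 128): pledging 50 → total 150, payoff 78. No gain.
Town 3 (pledges 50, payoff 78): dropping to 0 → total 50, payoff 0. No gain.

Yes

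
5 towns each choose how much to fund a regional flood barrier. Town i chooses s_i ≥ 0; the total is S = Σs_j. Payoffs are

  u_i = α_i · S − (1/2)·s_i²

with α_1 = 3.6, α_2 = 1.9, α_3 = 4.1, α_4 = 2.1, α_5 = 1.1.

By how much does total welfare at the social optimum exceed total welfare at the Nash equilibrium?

265.26

Town i's FOC: ∂u_i/∂s_i = α_i − s_i = 0, so s_i* = α_i.
NE contributions = (3.6, 1.9, 4.1, 2.1, 1.1); S = 12.8.
W^NE = (Σα)·S − ½Σα_i² = 12.8² − ½·39 = 144.34.
Planner sets s_i = Σα_j = 12.8 for every i, so S^SO = 5·12.8 = 64.
W^SO = (Σα)·S^SO − ½·5·(Σα)² = (5/2)·12.8² = 409.6.
Deadweight loss = W^SO − W^NE = 265.26.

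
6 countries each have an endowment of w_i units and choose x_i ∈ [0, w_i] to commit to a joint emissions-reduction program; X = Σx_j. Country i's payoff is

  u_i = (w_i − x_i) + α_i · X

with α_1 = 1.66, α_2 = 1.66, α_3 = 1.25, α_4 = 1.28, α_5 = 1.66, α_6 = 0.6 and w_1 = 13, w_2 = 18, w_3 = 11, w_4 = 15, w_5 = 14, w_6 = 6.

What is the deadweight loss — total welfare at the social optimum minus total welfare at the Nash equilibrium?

∂u_i/∂x_i = α_i − 1, so country i contributes w_i if α_i > 1, else 0.
α_i > 1 for i ∈ {1, 2, 3, 4, 5}; NE contributions (13, 18, 11, 15, 14, 0), X = 71.
W^NE = Σw_i − X^NE + (Σα_i)·X^NE = 77 + 7.11·71 = 581.81.
Planner: ∂(Σu_j)/∂x_i = Σα_j − 1 = 7.11 > 0, so everyone contributes w_i; X^SO = 77, W^SO = 77 + 7.11·77 = 624.47.
Deadweight loss = 42.66.

42.66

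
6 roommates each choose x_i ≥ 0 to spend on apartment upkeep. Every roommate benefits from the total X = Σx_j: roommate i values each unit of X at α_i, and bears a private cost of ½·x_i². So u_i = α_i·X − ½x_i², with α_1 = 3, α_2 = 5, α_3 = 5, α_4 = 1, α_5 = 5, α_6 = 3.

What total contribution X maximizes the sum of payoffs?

132

Planner FOC: ∂(Σu_j)/∂x_i = (Σα_j) − x_i = 0, so x_i^SO = Σα_j = 22 for every i; X^SO = 132.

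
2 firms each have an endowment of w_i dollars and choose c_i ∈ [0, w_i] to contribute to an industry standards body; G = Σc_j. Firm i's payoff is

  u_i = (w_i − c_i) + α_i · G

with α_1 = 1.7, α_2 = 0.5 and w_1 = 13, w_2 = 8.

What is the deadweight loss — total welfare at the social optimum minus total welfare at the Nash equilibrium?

9.6

∂u_i/∂c_i = α_i − 1, so firm i contributes w_i if α_i > 1, else 0.
α_i > 1 for i ∈ {1}; NE contributions (13, 0), G = 13.
W^NE = Σw_i − G^NE + (Σα_i)·G^NE = 21 + 1.2·13 = 36.6.
Planner: ∂(Σu_j)/∂c_i = Σα_j − 1 = 1.2 > 0, so everyone contributes w_i; G^SO = 21, W^SO = 21 + 1.2·21 = 46.2.
Deadweight loss = 9.6.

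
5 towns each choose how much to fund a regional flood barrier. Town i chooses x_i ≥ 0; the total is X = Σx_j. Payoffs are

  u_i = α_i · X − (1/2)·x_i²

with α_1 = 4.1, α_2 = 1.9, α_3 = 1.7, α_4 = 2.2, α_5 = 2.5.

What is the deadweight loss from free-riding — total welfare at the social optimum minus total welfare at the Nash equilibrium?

Town i's FOC: ∂u_i/∂x_i = α_i − x_i = 0, so x_i* = α_i.
NE contributions = (4.1, 1.9, 1.7, 2.2, 2.5); X = 12.4.
W^NE = (Σα)·X − ½Σα_i² = 12.4² − ½·34.4 = 136.56.
Planner sets x_i = Σα_j = 12.4 for every i, so X^SO = 5·12.4 = 62.
W^SO = (Σα)·X^SO − ½·5·(Σα)² = (5/2)·12.4² = 384.4.
Deadweight loss = W^SO − W^NE = 247.84.

247.84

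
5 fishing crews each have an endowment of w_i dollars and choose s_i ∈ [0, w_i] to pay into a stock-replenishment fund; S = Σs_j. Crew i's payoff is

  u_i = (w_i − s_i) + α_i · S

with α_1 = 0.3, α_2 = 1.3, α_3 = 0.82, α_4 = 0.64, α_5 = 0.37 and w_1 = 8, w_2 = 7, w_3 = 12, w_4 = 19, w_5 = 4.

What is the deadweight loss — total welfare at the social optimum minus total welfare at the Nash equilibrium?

104.49

∂u_i/∂s_i = α_i − 1, so crew i contributes w_i if α_i > 1, else 0.
α_i > 1 for i ∈ {2}; NE contributions (0, 7, 0, 0, 0), S = 7.
W^NE = Σw_i − S^NE + (Σα_i)·S^NE = 50 + 2.43·7 = 67.01.
Planner: ∂(Σu_j)/∂s_i = Σα_j − 1 = 2.43 > 0, so everyone contributes w_i; S^SO = 50, W^SO = 50 + 2.43·50 = 171.5.
Deadweight loss = 104.49.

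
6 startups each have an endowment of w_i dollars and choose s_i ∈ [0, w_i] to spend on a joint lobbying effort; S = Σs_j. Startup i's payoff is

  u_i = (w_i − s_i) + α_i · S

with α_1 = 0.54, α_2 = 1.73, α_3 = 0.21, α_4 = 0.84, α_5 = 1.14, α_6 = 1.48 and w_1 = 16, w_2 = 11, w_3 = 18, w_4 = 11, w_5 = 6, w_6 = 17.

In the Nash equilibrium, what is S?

34

∂u_i/∂s_i = α_i − 1, so startup i contributes w_i if α_i > 1, else 0.
α_i > 1 for i ∈ {2, 5, 6}; NE contributions (0, 11, 0, 0, 6, 17), S = 34.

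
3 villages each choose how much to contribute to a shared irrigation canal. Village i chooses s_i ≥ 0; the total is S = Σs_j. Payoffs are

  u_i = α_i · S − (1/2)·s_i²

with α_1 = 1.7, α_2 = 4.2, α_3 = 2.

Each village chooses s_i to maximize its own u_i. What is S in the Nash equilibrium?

Village i's FOC: ∂u_i/∂s_i = α_i − s_i = 0, so s_i* = α_i.
NE contributions = (1.7, 4.2, 2); S = 7.9.

7.9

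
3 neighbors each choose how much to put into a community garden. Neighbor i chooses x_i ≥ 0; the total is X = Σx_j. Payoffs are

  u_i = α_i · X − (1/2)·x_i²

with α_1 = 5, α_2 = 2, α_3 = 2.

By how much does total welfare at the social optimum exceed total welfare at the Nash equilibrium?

57

Neighbor i's FOC: ∂u_i/∂x_i = α_i − x_i = 0, so x_i* = α_i.
NE contributions = (5, 2, 2); X = 9.
W^NE = (Σα)·X − ½Σα_i² = 9² − ½·33 = 64.5.
Planner sets x_i = Σα_j = 9 for every i, so X^SO = 3·9 = 27.
W^SO = (Σα)·X^SO − ½·3·(Σα)² = (3/2)·9² = 121.5.
Deadweight loss = W^SO − W^NE = 57.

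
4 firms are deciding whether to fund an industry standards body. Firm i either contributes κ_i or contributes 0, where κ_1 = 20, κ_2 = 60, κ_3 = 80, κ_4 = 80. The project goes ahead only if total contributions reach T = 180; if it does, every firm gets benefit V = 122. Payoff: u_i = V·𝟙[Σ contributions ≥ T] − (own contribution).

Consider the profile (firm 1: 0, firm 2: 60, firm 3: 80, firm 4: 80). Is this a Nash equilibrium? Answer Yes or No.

Yes

Total = 220 ≥ 180: provided.
Firm 1 (pledges 0, payoff 122): pledging 20 → total 240, payoff 102. No gain.
Firm 2 (pledges 60, payoff 62): dropping to 0 → total 160, payoff 0. No gain.
Firm 3 (pledges 80, payoff 42): dropping to 0 → total 140, payoff 0. No gain.
Firm 4 (pledges 80, payoff 42): dropping to 0 → total 140, payoff 0. No gain.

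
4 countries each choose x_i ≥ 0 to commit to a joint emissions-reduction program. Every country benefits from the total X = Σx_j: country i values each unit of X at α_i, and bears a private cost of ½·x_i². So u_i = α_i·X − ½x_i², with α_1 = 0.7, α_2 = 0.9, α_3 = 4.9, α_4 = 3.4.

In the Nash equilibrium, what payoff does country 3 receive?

Country i's FOC: ∂u_i/∂x_i = α_i − x_i = 0, so x_i* = α_i.
NE contributions = (0.7, 0.9, 4.9, 3.4); X = 9.9.
u_3 = α_3·X − ½·(x_3)² = 4.9·9.9 − ½·4.9² = 36.505.

36.505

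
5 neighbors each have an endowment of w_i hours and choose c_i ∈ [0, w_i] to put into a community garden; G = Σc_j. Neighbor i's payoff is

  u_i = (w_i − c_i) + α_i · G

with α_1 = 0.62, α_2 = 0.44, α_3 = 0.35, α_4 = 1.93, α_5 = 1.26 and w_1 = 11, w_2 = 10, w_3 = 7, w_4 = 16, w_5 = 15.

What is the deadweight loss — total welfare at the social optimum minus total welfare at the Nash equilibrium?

∂u_i/∂c_i = α_i − 1, so neighbor i contributes w_i if α_i > 1, else 0.
α_i > 1 for i ∈ {4, 5}; NE contributions (0, 0, 0, 16, 15), G = 31.
W^NE = Σw_i − G^NE + (Σα_i)·G^NE = 59 + 3.6·31 = 170.6.
Planner: ∂(Σu_j)/∂c_i = Σα_j − 1 = 3.6 > 0, so everyone contributes w_i; G^SO = 59, W^SO = 59 + 3.6·59 = 271.4.
Deadweight loss = 100.8.

100.8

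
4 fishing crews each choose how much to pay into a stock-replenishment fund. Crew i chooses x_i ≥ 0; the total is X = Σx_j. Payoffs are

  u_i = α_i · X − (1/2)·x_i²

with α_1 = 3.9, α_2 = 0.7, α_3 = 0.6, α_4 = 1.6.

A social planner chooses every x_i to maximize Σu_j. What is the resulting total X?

Planner FOC: ∂(Σu_j)/∂x_i = (Σα_j) − x_i = 0, so x_i^SO = Σα_j = 6.8 for every i; X^SO = 27.2.

27.2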